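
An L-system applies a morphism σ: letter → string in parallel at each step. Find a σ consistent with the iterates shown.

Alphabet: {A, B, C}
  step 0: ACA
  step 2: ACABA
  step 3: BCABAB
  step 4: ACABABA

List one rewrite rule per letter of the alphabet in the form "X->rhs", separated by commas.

  step 3 ⇒ step 4: BCABAB ⇒ A·CA·B·A·B·A
    A ↦ B
    B ↦ A
    C ↦ CA

A->B, B->A, C->CA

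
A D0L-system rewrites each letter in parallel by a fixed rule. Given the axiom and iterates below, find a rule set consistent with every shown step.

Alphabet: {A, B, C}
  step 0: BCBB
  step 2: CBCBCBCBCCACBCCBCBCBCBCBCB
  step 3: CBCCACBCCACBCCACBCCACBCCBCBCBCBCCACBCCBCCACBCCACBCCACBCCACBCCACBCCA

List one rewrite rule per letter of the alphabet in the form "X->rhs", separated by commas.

  step 2 ⇒ step 3: CBCBCBCBCCACBCCBCBCBCBCBCB ⇒ CBC·CA·CBC·CA·CBC·CA·CBC·CA·CBC·CBC·BCB·CBC·CA·CBC·CBC·CA·CBC·CA·CBC·CA·CBC·CA·CBC·CA·CBC·CA
    A ↦ BCB
    B ↦ CA
    C ↦ CBC

A->BCB, B->CA, C->CBC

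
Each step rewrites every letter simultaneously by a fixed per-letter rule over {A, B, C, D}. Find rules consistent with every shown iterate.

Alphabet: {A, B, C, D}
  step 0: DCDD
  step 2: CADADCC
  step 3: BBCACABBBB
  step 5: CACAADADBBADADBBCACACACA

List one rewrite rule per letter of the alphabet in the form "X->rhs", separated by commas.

  step 2 ⇒ step 3: CADADCC ⇒ BB·C·A·C·A·BB·BB
    A ↦ C
    C ↦ BB
    D ↦ A
    B ↦ AD  (constrained at step 3)

A->C, B->AD, C->BB, D->A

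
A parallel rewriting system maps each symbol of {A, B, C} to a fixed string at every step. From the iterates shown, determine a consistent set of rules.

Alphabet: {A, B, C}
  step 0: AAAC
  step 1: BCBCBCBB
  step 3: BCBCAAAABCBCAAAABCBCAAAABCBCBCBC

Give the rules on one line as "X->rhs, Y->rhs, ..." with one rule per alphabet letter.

  step 0 ⇒ step 1: AAAC ⇒ BC·BC·BC·BB
    A ↦ BC
    C ↦ BB
    B ↦ AA  (constrained at step 1)

A->BC, B->AA, C->BB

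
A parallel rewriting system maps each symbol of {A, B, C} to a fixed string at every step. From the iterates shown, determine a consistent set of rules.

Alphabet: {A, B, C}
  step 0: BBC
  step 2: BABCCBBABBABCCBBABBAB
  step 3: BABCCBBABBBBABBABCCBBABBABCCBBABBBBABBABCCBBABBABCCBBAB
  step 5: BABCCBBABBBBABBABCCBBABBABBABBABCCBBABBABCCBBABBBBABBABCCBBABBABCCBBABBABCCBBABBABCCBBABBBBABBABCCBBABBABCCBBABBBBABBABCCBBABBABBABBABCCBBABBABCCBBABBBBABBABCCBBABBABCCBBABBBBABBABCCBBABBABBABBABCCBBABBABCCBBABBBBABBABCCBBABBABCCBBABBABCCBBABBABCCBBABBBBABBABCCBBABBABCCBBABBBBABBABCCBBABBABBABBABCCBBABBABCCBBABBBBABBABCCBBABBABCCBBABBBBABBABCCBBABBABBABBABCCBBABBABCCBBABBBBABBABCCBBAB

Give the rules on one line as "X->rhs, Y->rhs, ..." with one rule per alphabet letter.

A->CCB, B->BAB, C->B

  step 2 ⇒ step 3: BABCCBBABBABCCBBABBAB ⇒ BAB·CCB·BAB·B·B·BAB·BAB·CCB·BAB·BAB·CCB·BAB·B·B·BAB·BAB·CCB·BAB·BAB·CCB·BAB
    A ↦ CCB
    B ↦ BAB
    C ↦ B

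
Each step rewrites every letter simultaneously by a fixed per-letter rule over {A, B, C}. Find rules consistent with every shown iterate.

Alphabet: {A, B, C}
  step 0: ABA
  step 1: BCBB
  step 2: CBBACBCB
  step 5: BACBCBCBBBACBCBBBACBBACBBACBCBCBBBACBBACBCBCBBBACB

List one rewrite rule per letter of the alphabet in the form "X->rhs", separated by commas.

A->B, B->CB, C->BA

  step 1 ⇒ step 2: BCBB ⇒ CB·BA·CB·CB
    B ↦ CB
    C ↦ BA
  step 0 ⇒ step 1: ABA ⇒ B·CB·B
    A ↦ B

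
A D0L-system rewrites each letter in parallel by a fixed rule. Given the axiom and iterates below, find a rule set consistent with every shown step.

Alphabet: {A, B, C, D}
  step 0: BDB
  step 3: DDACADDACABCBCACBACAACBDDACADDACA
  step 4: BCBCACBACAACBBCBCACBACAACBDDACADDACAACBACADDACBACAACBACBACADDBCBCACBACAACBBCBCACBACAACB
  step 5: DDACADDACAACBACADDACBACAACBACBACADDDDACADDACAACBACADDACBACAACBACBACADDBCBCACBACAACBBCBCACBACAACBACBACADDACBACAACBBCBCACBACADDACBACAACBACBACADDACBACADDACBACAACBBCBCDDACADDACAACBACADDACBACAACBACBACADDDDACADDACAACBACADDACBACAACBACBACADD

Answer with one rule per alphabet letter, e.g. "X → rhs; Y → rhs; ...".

A->ACB, B->DD, C->ACA, D->BC

  step 4 ⇒ step 5: BCBCACBACAACBBCBCACBACAACBDDACADDACAACBACADDACBACAACBACBACADDBCBCACBACAACBBCBCACBACAACB ⇒ DD·ACA·DD·ACA·ACB·ACA·DD·ACB·ACA·ACB·ACB·ACA·DD·DD·ACA·DD·ACA·ACB·ACA·DD·ACB·ACA·ACB·ACB·ACA·DD·BC·BC·ACB·ACA·ACB·BC·BC·ACB·ACA·ACB·ACB·ACA·DD·ACB·ACA·ACB·BC·BC·ACB·ACA·DD·ACB·ACA·ACB·ACB·ACA·DD·ACB·ACA·DD·ACB·ACA·ACB·BC·BC·DD·ACA·DD·ACA·ACB·ACA·DD·ACB·ACA·ACB·ACB·ACA·DD·DD·ACA·DD·ACA·ACB·ACA·DD·ACB·ACA·ACB·ACB·ACA·DD
    A ↦ ACB
    B ↦ DD
    C ↦ ACA
    D ↦ BC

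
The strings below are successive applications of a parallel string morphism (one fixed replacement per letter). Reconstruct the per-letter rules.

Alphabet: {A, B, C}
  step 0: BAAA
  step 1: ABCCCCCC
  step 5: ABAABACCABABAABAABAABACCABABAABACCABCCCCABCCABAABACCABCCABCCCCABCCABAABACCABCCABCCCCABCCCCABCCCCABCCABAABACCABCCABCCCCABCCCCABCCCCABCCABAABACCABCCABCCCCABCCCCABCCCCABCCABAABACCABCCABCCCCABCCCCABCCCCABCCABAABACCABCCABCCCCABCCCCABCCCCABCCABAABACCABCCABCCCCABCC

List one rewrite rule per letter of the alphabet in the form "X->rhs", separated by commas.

  step 0 ⇒ step 1: BAAA ⇒ AB·CC·CC·CC
    A ↦ CC
    B ↦ AB
    C ↦ ABA  (constrained at step 1)

A->CC, B->AB, C->ABA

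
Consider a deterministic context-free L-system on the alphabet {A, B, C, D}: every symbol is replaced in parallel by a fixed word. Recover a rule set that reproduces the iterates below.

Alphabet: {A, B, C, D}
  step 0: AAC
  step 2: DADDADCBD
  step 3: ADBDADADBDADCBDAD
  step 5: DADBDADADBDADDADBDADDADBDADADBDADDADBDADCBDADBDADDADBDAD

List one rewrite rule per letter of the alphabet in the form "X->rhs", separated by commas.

A->BD, B->D, C->CB, D->AD

  step 2 ⇒ step 3: DADDADCBD ⇒ AD·BD·AD·AD·BD·AD·CB·D·AD
    A ↦ BD
    B ↦ D
    C ↦ CB
    D ↦ AD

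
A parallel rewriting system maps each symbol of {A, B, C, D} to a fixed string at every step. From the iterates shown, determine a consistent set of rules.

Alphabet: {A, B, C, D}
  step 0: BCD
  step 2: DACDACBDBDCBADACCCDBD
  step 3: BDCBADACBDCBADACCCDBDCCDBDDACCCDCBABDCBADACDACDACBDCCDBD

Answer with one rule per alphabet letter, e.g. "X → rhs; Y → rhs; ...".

A->CBA, B->CCD, C->DAC, D->BD

  step 2 ⇒ step 3: DACDACBDBDCBADACCCDBD ⇒ BD·CBA·DAC·BD·CBA·DAC·CCD·BD·CCD·BD·DAC·CCD·CBA·BD·CBA·DAC·DAC·DAC·BD·CCD·BD
    A ↦ CBA
    B ↦ CCD
    C ↦ DAC
    D ↦ BD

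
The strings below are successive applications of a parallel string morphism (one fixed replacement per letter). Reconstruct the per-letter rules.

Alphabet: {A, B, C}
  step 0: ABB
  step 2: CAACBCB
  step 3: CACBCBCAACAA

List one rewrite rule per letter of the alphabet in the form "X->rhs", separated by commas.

  step 2 ⇒ step 3: CAACBCB ⇒ CA·CB·CB·CA·A·CA·A
    A ↦ CB
    B ↦ A
    C ↦ CA

A->CB, B->A, C->CA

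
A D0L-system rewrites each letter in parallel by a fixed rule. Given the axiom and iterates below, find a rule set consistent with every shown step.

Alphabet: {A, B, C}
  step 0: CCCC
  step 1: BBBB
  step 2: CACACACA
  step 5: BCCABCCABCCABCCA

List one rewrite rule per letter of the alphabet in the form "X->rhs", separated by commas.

  step 1 ⇒ step 2: BBBB ⇒ CA·CA·CA·CA
    B ↦ CA
    A ↦ C  (constrained at step 2)
  step 0 ⇒ step 1: CCCC ⇒ B·B·B·B
    C ↦ B

A->C, B->CA, C->B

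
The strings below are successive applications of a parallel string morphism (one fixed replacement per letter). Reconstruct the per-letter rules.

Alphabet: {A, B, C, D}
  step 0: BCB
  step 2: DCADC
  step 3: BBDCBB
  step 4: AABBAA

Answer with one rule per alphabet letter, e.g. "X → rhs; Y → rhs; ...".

  step 3 ⇒ step 4: BBDCBB ⇒ A·A·B·B·A·A
    B ↦ A
    C ↦ B
    D ↦ B
  step 2 ⇒ step 3: DCADC ⇒ B·B·DC·B·B
    A ↦ DC

A->DC, B->A, C->B, D->B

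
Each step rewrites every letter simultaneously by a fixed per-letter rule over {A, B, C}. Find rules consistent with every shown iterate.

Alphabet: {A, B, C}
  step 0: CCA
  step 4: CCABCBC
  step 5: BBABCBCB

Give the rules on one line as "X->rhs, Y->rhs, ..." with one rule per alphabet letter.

A->AB, B->C, C->B

  step 4 ⇒ step 5: CCABCBC ⇒ B·B·AB·C·B·C·B
    A ↦ AB
    B ↦ C
    C ↦ B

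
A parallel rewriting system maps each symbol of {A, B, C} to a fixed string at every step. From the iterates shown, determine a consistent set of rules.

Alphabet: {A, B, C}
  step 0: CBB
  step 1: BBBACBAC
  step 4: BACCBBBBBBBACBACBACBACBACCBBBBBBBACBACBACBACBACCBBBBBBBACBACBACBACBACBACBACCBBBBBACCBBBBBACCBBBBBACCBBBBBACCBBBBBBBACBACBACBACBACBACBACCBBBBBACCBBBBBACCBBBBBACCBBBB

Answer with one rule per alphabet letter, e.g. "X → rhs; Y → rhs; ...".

  step 0 ⇒ step 1: CBB ⇒ BB·BAC·BAC
    B ↦ BAC
    C ↦ BB
    A ↦ CBB  (constrained at step 1)

A->CBB, B->BAC, C->BB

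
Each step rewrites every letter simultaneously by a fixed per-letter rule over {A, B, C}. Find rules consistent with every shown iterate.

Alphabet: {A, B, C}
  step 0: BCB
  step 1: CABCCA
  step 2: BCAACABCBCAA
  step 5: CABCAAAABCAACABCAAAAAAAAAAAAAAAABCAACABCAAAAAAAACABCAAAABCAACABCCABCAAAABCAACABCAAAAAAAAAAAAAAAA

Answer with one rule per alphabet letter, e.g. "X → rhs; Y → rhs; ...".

A->AA, B->CA, C->BC

  step 1 ⇒ step 2: CABCCA ⇒ BC·AA·CA·BC·BC·AA
    A ↦ AA
    B ↦ CA
    C ↦ BC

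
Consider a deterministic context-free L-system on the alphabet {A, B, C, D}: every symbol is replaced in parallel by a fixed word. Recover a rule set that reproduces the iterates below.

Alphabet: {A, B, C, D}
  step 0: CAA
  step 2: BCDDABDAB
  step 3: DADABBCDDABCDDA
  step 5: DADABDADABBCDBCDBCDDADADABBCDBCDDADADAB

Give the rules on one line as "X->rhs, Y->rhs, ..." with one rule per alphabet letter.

A->CD, B->DA, C->DA, D->B

  step 2 ⇒ step 3: BCDDABDAB ⇒ DA·DA·B·B·CD·DA·B·CD·DA
    A ↦ CD
    B ↦ DA
    C ↦ DA
    D ↦ B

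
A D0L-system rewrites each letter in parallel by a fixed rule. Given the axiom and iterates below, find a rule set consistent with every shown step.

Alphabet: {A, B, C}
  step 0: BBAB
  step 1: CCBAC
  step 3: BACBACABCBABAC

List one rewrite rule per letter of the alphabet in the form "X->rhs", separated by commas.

A->BA, B->C, C->AB

  step 0 ⇒ step 1: BBAB ⇒ C·C·BA·C
    A ↦ BA
    B ↦ C
    C ↦ AB  (constrained at step 1)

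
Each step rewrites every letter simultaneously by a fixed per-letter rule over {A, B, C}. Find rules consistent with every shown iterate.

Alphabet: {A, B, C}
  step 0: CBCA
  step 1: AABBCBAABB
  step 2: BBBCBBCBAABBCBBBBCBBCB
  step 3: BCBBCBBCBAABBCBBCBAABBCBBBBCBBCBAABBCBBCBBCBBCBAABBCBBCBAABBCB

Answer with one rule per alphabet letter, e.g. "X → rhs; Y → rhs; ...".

A->B, B->BCB, C->AAB

  step 2 ⇒ step 3: BBBCBBCBAABBCBBBBCBBCB ⇒ BCB·BCB·BCB·AAB·BCB·BCB·AAB·BCB·B·B·BCB·BCB·AAB·BCB·BCB·BCB·BCB·AAB·BCB·BCB·AAB·BCB
    A ↦ B
    B ↦ BCB
    C ↦ AAB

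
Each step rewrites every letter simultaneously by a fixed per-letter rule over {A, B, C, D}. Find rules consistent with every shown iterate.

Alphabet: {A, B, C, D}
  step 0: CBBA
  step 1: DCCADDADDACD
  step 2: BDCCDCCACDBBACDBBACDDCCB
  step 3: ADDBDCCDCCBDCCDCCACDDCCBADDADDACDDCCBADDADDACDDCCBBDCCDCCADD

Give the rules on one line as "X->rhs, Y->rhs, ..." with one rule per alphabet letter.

A->ACD, B->ADD, C->DCC, D->B

  step 2 ⇒ step 3: BDCCDCCACDBBACDBBACDDCCB ⇒ ADD·B·DCC·DCC·B·DCC·DCC·ACD·DCC·B·ADD·ADD·ACD·DCC·B·ADD·ADD·ACD·DCC·B·B·DCC·DCC·ADD
    A ↦ ACD
    B ↦ ADD
    C ↦ DCC
    D ↦ B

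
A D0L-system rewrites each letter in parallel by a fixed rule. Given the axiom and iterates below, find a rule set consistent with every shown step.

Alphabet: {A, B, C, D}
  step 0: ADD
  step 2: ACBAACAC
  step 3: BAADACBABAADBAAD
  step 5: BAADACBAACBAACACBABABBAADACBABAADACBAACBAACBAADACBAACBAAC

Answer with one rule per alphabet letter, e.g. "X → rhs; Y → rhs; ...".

A->BA, B->AC, C->AD, D->B

  step 2 ⇒ step 3: ACBAACAC ⇒ BA·AD·AC·BA·BA·AD·BA·AD
    A ↦ BA
    B ↦ AC
    C ↦ AD
    D ↦ B  (constrained at step 0)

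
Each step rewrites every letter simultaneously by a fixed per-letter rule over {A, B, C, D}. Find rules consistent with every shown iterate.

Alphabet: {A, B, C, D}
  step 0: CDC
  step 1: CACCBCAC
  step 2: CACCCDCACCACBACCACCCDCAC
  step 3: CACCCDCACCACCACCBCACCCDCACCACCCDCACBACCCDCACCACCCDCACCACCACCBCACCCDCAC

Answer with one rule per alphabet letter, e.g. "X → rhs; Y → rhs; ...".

  step 2 ⇒ step 3: CACCCDCACCACBACCACCCDCAC ⇒ CAC·CCD·CAC·CAC·CAC·CB·CAC·CCD·CAC·CAC·CCD·CAC·BAC·CCD·CAC·CAC·CCD·CAC·CAC·CAC·CB·CAC·CCD·CAC
    A ↦ CCD
    B ↦ BAC
    C ↦ CAC
    D ↦ CB

A->CCD, B->BAC, C->CAC, D->CB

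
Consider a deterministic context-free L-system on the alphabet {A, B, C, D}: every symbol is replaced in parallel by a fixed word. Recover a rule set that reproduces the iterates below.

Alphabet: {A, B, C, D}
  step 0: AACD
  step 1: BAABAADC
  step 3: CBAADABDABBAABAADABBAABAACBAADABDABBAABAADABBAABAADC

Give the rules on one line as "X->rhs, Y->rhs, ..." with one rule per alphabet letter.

A->BAA, B->DAB, C->D, D->C

  step 0 ⇒ step 1: AACD ⇒ BAA·BAA·D·C
    A ↦ BAA
    C ↦ D
    D ↦ C
    B ↦ DAB  (constrained at step 1)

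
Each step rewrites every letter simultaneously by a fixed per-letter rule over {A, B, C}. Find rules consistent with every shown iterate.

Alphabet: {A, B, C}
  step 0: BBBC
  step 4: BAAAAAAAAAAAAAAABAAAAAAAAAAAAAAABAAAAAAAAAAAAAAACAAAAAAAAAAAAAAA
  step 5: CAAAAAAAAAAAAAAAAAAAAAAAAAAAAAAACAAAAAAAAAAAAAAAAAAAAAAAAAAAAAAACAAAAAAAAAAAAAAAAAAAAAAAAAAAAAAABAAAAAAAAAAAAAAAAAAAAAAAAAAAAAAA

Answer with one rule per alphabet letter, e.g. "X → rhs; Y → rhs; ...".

A->AA, B->CA, C->BA

  step 4 ⇒ step 5: BAAAAAAAAAAAAAAABAAAAAAAAAAAAAAABAAAAAAAAAAAAAAACAAAAAAAAAAAAAAA ⇒ CA·AA·AA·AA·AA·AA·AA·AA·AA·AA·AA·AA·AA·AA·AA·AA·CA·AA·AA·AA·AA·AA·AA·AA·AA·AA·AA·AA·AA·AA·AA·AA·CA·AA·AA·AA·AA·AA·AA·AA·AA·AA·AA·AA·AA·AA·AA·AA·BA·AA·AA·AA·AA·AA·AA·AA·AA·AA·AA·AA·AA·AA·AA·AA
    A ↦ AA
    B ↦ CA
    C ↦ BA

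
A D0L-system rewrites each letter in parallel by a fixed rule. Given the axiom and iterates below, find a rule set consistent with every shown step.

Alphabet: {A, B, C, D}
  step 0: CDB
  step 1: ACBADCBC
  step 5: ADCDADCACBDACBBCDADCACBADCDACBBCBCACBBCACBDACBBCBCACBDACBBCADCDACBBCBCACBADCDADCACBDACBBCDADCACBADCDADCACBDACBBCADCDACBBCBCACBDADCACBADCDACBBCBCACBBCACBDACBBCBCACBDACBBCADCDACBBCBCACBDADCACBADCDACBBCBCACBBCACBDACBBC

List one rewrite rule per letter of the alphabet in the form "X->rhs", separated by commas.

  step 0 ⇒ step 1: CDB ⇒ ACB·ADC·BC
    B ↦ BC
    C ↦ ACB
    D ↦ ADC
    A ↦ D  (constrained at step 1)

A->D, B->BC, C->ACB, D->ADC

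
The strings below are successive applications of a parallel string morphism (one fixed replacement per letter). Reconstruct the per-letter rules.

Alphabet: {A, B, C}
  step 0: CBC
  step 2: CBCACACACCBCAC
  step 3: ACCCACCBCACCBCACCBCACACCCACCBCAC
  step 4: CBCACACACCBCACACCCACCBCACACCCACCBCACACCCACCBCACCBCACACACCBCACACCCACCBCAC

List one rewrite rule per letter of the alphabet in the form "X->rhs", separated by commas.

  step 3 ⇒ step 4: ACCCACCBCACCBCACCBCACACCCACCBCAC ⇒ CBC·AC·AC·AC·CBC·AC·AC·CC·AC·CBC·AC·AC·CC·AC·CBC·AC·AC·CC·AC·CBC·AC·CBC·AC·AC·AC·CBC·AC·AC·CC·AC·CBC·AC
    A ↦ CBC
    B ↦ CC
    C ↦ AC

A->CBC, B->CC, C->AC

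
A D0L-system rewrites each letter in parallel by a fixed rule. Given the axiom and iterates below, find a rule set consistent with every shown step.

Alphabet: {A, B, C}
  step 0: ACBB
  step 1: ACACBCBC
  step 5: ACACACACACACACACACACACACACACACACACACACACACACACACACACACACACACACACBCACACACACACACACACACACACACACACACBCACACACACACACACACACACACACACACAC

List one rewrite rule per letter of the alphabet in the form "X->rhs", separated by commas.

A->AC, B->BC, C->AC

  step 0 ⇒ step 1: ACBB ⇒ AC·AC·BC·BC
    A ↦ AC
    B ↦ BC
    C ↦ AC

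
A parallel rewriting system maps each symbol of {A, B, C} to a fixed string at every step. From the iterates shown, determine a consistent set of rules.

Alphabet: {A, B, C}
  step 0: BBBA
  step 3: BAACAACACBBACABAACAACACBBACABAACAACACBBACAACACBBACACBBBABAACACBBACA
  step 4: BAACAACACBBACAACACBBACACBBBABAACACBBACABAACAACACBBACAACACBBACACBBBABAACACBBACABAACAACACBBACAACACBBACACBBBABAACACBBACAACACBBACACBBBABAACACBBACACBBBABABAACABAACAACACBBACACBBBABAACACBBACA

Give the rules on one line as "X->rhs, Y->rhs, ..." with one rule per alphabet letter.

  step 3 ⇒ step 4: BAACAACACBBACABAACAACACBBACABAACAACACBBACAACACBBACACBBBABAACACBBACA ⇒ BA·ACA·ACA·CBB·ACA·ACA·CBB·ACA·CBB·BA·BA·ACA·CBB·ACA·BA·ACA·ACA·CBB·ACA·ACA·CBB·ACA·CBB·BA·BA·ACA·CBB·ACA·BA·ACA·ACA·CBB·ACA·ACA·CBB·ACA·CBB·BA·BA·ACA·CBB·ACA·ACA·CBB·ACA·CBB·BA·BA·ACA·CBB·ACA·CBB·BA·BA·BA·ACA·BA·ACA·ACA·CBB·ACA·CBB·BA·BA·ACA·CBB·ACA
    A ↦ ACA
    B ↦ BA
    C ↦ CBB

A->ACA, B->BA, C->CBB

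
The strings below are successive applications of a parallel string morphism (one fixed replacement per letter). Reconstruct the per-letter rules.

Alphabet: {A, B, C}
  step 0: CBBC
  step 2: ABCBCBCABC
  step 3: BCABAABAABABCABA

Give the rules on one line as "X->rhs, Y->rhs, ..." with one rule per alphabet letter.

  step 2 ⇒ step 3: ABCBCBCABC ⇒ BC·A·BA·A·BA·A·BA·BC·A·BA
    A ↦ BC
    B ↦ A
    C ↦ BA

A->BC, B->A, C->BA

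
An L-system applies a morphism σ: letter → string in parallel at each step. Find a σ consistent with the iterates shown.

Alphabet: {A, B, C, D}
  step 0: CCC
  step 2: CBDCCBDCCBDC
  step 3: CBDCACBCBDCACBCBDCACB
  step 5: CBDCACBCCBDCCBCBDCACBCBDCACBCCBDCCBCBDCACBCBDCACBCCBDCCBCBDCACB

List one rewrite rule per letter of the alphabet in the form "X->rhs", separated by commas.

  step 2 ⇒ step 3: CBDCCBDCCBDC ⇒ CB·DC·A·CB·CB·DC·A·CB·CB·DC·A·CB
    B ↦ DC
    C ↦ CB
    D ↦ A
    A ↦ C  (constrained at step 3)

A->C, B->DC, C->CB, D->A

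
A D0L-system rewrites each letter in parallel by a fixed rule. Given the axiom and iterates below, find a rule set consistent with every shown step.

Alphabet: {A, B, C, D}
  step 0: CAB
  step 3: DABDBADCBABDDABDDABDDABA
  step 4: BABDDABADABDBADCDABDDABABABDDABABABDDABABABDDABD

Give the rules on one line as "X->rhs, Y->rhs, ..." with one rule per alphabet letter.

A->BD, B->DA, C->DC, D->BA

  step 3 ⇒ step 4: DABDBADCBABDDABDDABDDABA ⇒ BA·BD·DA·BA·DA·BD·BA·DC·DA·BD·DA·BA·BA·BD·DA·BA·BA·BD·DA·BA·BA·BD·DA·BD
    A ↦ BD
    B ↦ DA
    C ↦ DC
    D ↦ BA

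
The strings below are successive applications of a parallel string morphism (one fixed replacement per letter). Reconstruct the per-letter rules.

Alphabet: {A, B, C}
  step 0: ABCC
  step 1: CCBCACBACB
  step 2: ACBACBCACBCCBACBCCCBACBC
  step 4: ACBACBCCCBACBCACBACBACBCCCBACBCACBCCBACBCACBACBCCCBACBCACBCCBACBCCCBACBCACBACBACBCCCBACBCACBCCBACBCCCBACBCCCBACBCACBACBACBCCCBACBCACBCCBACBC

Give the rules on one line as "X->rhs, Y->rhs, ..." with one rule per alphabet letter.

A->CCB, B->C, C->ACB

  step 1 ⇒ step 2: CCBCACBACB ⇒ ACB·ACB·C·ACB·CCB·ACB·C·CCB·ACB·C
    A ↦ CCB
    B ↦ C
    C ↦ ACB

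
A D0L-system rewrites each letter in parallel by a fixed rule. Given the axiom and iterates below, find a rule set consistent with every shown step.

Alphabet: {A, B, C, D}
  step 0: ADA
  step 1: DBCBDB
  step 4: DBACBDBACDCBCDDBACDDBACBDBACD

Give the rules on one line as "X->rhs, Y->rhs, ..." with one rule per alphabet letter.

A->DB, B->CD, C->A, D->CB

  step 0 ⇒ step 1: ADA ⇒ DB·CB·DB
    A ↦ DB
    D ↦ CB
    B ↦ CD  (constrained at step 1)
    C ↦ A  (constrained at step 1)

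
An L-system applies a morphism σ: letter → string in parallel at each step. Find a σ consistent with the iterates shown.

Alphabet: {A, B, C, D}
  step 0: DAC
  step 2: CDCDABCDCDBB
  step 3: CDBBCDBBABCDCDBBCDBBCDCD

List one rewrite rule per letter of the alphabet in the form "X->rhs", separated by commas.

A->AB, B->CD, C->CD, D->BB

  step 2 ⇒ step 3: CDCDABCDCDBB ⇒ CD·BB·CD·BB·AB·CD·CD·BB·CD·BB·CD·CD
    A ↦ AB
    B ↦ CD
    C ↦ CD
    D ↦ BB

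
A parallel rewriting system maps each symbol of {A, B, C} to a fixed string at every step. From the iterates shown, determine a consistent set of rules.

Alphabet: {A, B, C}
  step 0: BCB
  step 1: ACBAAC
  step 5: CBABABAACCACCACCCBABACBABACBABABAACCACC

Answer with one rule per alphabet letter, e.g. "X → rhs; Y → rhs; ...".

A->C, B->AC, C->BA

  step 0 ⇒ step 1: BCB ⇒ AC·BA·AC
    B ↦ AC
    C ↦ BA
    A ↦ C  (constrained at step 1)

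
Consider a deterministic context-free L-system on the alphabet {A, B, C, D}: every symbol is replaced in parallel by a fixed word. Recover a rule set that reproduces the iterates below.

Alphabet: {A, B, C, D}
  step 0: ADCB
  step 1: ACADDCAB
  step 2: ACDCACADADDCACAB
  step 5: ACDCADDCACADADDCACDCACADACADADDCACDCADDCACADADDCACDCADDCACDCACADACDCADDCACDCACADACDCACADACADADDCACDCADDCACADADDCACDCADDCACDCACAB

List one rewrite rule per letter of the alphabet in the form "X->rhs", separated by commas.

A->AC, B->AB, C->DC, D->AD

  step 1 ⇒ step 2: ACADDCAB ⇒ AC·DC·AC·AD·AD·DC·AC·AB
    A ↦ AC
    B ↦ AB
    C ↦ DC
    D ↦ AD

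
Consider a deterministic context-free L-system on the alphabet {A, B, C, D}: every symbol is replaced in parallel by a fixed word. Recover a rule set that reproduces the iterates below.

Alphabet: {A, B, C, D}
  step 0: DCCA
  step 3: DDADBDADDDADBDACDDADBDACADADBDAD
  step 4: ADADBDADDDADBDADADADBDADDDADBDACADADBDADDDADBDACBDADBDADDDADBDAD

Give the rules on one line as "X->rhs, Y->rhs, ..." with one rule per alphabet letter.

A->BD, B->DD, C->AC, D->AD

  step 3 ⇒ step 4: DDADBDADDDADBDACDDADBDACADADBDAD ⇒ AD·AD·BD·AD·DD·AD·BD·AD·AD·AD·BD·AD·DD·AD·BD·AC·AD·AD·BD·AD·DD·AD·BD·AC·BD·AD·BD·AD·DD·AD·BD·AD
    A ↦ BD
    B ↦ DD
    C ↦ AC
    D ↦ AD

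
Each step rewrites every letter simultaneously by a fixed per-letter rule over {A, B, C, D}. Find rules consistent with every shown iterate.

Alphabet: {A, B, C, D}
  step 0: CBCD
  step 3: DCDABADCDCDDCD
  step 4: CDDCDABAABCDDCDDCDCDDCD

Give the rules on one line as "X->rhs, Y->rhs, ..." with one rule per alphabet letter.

A->AB, B->A, C->D, D->CD

  step 3 ⇒ step 4: DCDABADCDCDDCD ⇒ CD·D·CD·AB·A·AB·CD·D·CD·D·CD·CD·D·CD
    A ↦ AB
    B ↦ A
    C ↦ D
    D ↦ CD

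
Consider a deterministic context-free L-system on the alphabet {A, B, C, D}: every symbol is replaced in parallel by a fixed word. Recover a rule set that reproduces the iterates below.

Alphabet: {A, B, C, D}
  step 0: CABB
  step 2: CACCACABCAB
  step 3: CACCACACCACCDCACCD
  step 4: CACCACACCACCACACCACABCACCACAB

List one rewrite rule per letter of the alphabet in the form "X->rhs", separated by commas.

  step 3 ⇒ step 4: CACCACACCACCDCACCD ⇒ CA·C·CA·CA·C·CA·C·CA·CA·C·CA·CA·B·CA·C·CA·CA·B
    A ↦ C
    C ↦ CA
    D ↦ B
  step 2 ⇒ step 3: CACCACABCAB ⇒ CA·C·CA·CA·C·CA·C·CD·CA·C·CD
    B ↦ CD

A->C, B->CD, C->CA, D->B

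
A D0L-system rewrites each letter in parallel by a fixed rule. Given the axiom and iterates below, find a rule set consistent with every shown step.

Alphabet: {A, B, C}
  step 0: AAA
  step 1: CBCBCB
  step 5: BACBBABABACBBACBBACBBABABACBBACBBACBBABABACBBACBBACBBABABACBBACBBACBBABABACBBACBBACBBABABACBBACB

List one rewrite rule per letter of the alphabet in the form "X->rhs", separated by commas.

A->CB, B->BA, C->BA

  step 0 ⇒ step 1: AAA ⇒ CB·CB·CB
    A ↦ CB
    B ↦ BA  (constrained at step 1)
    C ↦ BA  (constrained at step 1)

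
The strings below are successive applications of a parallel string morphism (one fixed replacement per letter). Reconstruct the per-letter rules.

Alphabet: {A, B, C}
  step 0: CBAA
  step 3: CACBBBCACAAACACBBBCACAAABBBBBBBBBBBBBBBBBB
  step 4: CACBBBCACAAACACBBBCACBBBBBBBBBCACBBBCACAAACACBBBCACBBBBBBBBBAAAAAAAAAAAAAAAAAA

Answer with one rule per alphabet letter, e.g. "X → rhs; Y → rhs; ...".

A->BBB, B->A, C->CAC

  step 3 ⇒ step 4: CACBBBCACAAACACBBBCACAAABBBBBBBBBBBBBBBBBB ⇒ CAC·BBB·CAC·A·A·A·CAC·BBB·CAC·BBB·BBB·BBB·CAC·BBB·CAC·A·A·A·CAC·BBB·CAC·BBB·BBB·BBB·A·A·A·A·A·A·A·A·A·A·A·A·A·A·A·A·A·A
    A ↦ BBB
    B ↦ A
    C ↦ CAC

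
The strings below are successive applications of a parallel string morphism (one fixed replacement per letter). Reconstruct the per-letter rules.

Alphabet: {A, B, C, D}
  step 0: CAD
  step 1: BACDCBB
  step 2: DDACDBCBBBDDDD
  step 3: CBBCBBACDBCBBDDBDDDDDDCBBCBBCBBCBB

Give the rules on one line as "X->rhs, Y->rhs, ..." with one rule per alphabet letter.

  step 2 ⇒ step 3: DDACDBCBBBDDDD ⇒ CBB·CBB·ACD·B·CBB·DD·B·DD·DD·DD·CBB·CBB·CBB·CBB
    A ↦ ACD
    B ↦ DD
    C ↦ B
    D ↦ CBB

A->ACD, B->DD, C->B, D->CBB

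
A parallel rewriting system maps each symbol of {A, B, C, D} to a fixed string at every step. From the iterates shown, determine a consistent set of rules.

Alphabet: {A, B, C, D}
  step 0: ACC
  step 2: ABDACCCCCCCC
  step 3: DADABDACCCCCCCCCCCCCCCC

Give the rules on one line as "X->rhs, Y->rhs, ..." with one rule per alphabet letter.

  step 2 ⇒ step 3: ABDACCCCCCCC ⇒ DA·D·AB·DA·CC·CC·CC·CC·CC·CC·CC·CC
    A ↦ DA
    B ↦ D
    C ↦ CC
    D ↦ AB

A->DA, B->D, C->CC, D->AB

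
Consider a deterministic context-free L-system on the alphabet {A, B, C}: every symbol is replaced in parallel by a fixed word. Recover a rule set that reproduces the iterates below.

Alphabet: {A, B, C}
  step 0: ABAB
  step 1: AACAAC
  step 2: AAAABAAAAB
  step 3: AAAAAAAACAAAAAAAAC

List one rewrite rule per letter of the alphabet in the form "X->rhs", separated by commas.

  step 2 ⇒ step 3: AAAABAAAAB ⇒ AA·AA·AA·AA·C·AA·AA·AA·AA·C
    A ↦ AA
    B ↦ C
  step 1 ⇒ step 2: AACAAC ⇒ AA·AA·B·AA·AA·B
    C ↦ B

A->AA, B->C, C->B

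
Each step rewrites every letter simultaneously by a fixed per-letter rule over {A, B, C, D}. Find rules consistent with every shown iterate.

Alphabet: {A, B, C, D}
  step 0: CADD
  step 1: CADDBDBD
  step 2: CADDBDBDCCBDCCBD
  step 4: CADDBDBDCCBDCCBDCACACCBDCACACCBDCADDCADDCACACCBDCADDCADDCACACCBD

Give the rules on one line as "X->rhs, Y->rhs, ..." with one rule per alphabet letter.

A->DD, B->CC, C->CA, D->BD

  step 1 ⇒ step 2: CADDBDBD ⇒ CA·DD·BD·BD·CC·BD·CC·BD
    A ↦ DD
    B ↦ CC
    C ↦ CA
    D ↦ BD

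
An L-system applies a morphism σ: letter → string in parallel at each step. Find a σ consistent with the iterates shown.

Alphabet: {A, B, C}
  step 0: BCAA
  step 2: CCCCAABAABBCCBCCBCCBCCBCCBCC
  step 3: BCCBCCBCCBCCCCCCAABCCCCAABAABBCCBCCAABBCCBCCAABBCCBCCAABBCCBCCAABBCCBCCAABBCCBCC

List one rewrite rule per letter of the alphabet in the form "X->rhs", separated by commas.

A->CC, B->AAB, C->BCC

  step 2 ⇒ step 3: CCCCAABAABBCCBCCBCCBCCBCCBCC ⇒ BCC·BCC·BCC·BCC·CC·CC·AAB·CC·CC·AAB·AAB·BCC·BCC·AAB·BCC·BCC·AAB·BCC·BCC·AAB·BCC·BCC·AAB·BCC·BCC·AAB·BCC·BCC
    A ↦ CC
    B ↦ AAB
    C ↦ BCC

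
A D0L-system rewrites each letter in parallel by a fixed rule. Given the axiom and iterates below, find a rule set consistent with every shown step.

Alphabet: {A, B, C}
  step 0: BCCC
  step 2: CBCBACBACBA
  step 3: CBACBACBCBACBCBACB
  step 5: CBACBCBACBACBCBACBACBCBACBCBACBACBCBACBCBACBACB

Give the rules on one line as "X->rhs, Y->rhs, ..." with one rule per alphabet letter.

  step 2 ⇒ step 3: CBCBACBACBA ⇒ CB·A·CB·A·CB·CB·A·CB·CB·A·CB
    A ↦ CB
    B ↦ A
    C ↦ CB

A->CB, B->A, C->CB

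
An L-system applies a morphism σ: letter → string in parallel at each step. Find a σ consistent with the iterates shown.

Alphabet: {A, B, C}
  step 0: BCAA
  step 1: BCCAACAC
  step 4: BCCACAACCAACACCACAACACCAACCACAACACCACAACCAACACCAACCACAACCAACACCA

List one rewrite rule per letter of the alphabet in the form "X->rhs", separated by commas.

A->AC, B->BC, C->CA

  step 0 ⇒ step 1: BCAA ⇒ BC·CA·AC·AC
    A ↦ AC
    B ↦ BC
    C ↦ CA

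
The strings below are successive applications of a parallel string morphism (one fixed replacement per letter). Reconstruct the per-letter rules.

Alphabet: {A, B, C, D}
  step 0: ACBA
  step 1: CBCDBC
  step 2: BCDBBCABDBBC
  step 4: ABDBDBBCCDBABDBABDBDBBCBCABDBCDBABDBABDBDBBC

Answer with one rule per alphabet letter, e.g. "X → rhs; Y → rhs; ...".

A->C, B->DB, C->BC, D->AB

  step 1 ⇒ step 2: CBCDBC ⇒ BC·DB·BC·AB·DB·BC
    B ↦ DB
    C ↦ BC
    D ↦ AB
  step 0 ⇒ step 1: ACBA ⇒ C·BC·DB·C
    A ↦ C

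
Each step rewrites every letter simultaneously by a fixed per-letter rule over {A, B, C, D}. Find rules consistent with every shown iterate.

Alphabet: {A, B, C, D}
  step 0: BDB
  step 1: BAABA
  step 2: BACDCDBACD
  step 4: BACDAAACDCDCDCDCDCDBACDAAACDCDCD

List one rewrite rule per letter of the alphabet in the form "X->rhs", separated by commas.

A->CD, B->BA, C->AA, D->A

  step 1 ⇒ step 2: BAABA ⇒ BA·CD·CD·BA·CD
    A ↦ CD
    B ↦ BA
    C ↦ AA  (constrained at step 2)
  step 0 ⇒ step 1: BDB ⇒ BA·A·BA
    D ↦ A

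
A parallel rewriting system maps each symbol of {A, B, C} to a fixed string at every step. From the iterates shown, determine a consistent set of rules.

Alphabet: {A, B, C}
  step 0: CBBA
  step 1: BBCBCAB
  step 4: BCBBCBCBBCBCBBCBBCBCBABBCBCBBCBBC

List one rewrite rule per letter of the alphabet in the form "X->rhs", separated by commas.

  step 0 ⇒ step 1: CBBA ⇒ B·BC·BC·AB
    A ↦ AB
    B ↦ BC
    C ↦ B

A->AB, B->BC, C->B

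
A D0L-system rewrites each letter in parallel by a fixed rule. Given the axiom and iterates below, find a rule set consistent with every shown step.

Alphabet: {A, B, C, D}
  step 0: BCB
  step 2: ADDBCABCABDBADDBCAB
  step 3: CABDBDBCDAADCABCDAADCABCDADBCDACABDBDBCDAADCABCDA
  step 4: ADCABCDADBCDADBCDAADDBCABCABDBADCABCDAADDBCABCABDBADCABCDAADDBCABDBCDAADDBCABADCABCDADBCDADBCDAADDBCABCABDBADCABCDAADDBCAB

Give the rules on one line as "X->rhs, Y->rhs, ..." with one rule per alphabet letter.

A->CAB, B->CDA, C->AD, D->DB

  step 3 ⇒ step 4: CABDBDBCDAADCABCDAADCABCDADBCDACABDBDBCDAADCABCDA ⇒ AD·CAB·CDA·DB·CDA·DB·CDA·AD·DB·CAB·CAB·DB·AD·CAB·CDA·AD·DB·CAB·CAB·DB·AD·CAB·CDA·AD·DB·CAB·DB·CDA·AD·DB·CAB·AD·CAB·CDA·DB·CDA·DB·CDA·AD·DB·CAB·CAB·DB·AD·CAB·CDA·AD·DB·CAB
    A ↦ CAB
    B ↦ CDA
    C ↦ AD
    D ↦ DB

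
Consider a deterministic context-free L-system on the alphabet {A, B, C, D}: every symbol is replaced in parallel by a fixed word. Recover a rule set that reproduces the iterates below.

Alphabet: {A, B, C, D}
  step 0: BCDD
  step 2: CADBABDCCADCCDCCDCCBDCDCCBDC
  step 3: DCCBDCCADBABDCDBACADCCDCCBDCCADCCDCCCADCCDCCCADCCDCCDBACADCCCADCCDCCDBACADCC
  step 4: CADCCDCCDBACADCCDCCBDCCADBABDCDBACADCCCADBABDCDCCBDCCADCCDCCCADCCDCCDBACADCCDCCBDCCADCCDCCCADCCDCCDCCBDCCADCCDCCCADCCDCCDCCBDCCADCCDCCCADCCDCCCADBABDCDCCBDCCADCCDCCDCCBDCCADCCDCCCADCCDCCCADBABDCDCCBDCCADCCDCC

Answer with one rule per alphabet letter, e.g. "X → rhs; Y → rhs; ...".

  step 3 ⇒ step 4: DCCBDCCADBABDCDBACADCCDCCBDCCADCCDCCCADCCDCCCADCCDCCDBACADCCCADCCDCCDBACADCC ⇒ CA·DCC·DCC·DBA·CA·DCC·DCC·BDC·CA·DBA·BDC·DBA·CA·DCC·CA·DBA·BDC·DCC·BDC·CA·DCC·DCC·CA·DCC·DCC·DBA·CA·DCC·DCC·BDC·CA·DCC·DCC·CA·DCC·DCC·DCC·BDC·CA·DCC·DCC·CA·DCC·DCC·DCC·BDC·CA·DCC·DCC·CA·DCC·DCC·CA·DBA·BDC·DCC·BDC·CA·DCC·DCC·DCC·BDC·CA·DCC·DCC·CA·DCC·DCC·CA·DBA·BDC·DCC·BDC·CA·DCC·DCC
    A ↦ BDC
    B ↦ DBA
    C ↦ DCC
    D ↦ CA

A->BDC, B->DBA, C->DCC, D->CA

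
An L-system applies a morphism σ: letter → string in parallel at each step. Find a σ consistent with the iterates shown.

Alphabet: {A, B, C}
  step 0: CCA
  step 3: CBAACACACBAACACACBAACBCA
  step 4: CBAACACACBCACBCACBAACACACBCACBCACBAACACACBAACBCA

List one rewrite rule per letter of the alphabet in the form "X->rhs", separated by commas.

A->CA, B->AA, C->CB

  step 3 ⇒ step 4: CBAACACACBAACACACBAACBCA ⇒ CB·AA·CA·CA·CB·CA·CB·CA·CB·AA·CA·CA·CB·CA·CB·CA·CB·AA·CA·CA·CB·AA·CB·CA
    A ↦ CA
    B ↦ AA
    C ↦ CB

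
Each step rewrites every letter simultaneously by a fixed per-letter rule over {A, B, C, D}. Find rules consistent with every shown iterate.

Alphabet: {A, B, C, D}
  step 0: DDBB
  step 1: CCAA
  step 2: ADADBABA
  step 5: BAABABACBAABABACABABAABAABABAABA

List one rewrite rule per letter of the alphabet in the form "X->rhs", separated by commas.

  step 1 ⇒ step 2: CCAA ⇒ AD·AD·BA·BA
    A ↦ BA
    C ↦ AD
  step 0 ⇒ step 1: DDBB ⇒ C·C·A·A
    B ↦ A
  step 0 ⇒ step 1: DDBB ⇒ C·C·A·A
    D ↦ C

A->BA, B->A, C->AD, D->C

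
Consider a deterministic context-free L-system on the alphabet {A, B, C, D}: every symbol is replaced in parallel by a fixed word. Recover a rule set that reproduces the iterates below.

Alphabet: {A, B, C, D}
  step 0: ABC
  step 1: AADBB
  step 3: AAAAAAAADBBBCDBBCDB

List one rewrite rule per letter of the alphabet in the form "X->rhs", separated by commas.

  step 0 ⇒ step 1: ABC ⇒ AA·DB·B
    A ↦ AA
    B ↦ DB
    C ↦ B
    D ↦ BC  (constrained at step 1)

A->AA, B->DB, C->B, D->BC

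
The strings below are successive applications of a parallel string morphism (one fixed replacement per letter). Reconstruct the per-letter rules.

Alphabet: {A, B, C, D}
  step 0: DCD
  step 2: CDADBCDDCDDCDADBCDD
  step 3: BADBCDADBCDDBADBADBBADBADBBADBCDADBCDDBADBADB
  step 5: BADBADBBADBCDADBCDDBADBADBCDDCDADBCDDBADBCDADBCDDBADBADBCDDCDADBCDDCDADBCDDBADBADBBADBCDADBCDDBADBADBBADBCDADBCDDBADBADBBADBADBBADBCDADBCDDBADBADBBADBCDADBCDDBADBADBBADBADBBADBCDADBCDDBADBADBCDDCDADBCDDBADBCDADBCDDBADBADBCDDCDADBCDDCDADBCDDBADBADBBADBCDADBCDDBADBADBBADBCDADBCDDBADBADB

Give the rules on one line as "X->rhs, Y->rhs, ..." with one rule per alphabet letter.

  step 2 ⇒ step 3: CDADBCDDCDDCDADBCDD ⇒ B·ADB·CD·ADB·CDD·B·ADB·ADB·B·ADB·ADB·B·ADB·CD·ADB·CDD·B·ADB·ADB
    A ↦ CD
    B ↦ CDD
    C ↦ B
    D ↦ ADB

A->CD, B->CDD, C->B, D->ADB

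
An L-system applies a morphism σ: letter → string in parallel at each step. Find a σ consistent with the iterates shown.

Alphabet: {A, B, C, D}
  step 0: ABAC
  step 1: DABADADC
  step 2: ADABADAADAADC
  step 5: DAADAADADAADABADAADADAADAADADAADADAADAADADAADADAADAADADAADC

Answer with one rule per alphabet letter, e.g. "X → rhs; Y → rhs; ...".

  step 1 ⇒ step 2: DABADADC ⇒ A·DA·BA·DA·A·DA·A·DC
    A ↦ DA
    B ↦ BA
    C ↦ DC
    D ↦ A

A->DA, B->BA, C->DC, D->A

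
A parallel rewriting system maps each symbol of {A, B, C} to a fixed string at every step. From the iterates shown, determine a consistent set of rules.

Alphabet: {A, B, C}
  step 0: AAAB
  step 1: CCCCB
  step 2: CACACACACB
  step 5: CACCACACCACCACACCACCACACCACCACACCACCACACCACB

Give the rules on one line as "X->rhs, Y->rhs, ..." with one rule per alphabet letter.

  step 1 ⇒ step 2: CCCCB ⇒ CA·CA·CA·CA·CB
    B ↦ CB
    C ↦ CA
  step 0 ⇒ step 1: AAAB ⇒ C·C·C·CB
    A ↦ C

A->C, B->CB, C->CA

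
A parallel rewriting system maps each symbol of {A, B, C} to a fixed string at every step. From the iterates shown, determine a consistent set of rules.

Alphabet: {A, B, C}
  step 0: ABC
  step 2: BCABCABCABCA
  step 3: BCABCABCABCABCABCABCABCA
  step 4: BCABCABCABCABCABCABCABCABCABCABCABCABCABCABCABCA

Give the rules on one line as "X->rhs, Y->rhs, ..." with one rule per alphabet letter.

A->BCA, B->BC, C->A

  step 3 ⇒ step 4: BCABCABCABCABCABCABCABCA ⇒ BC·A·BCA·BC·A·BCA·BC·A·BCA·BC·A·BCA·BC·A·BCA·BC·A·BCA·BC·A·BCA·BC·A·BCA
    A ↦ BCA
    B ↦ BC
    C ↦ A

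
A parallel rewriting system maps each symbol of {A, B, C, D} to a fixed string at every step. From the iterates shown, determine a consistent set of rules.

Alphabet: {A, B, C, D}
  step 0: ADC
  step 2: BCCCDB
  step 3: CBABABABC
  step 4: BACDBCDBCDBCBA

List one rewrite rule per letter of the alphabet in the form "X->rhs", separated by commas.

  step 3 ⇒ step 4: CBABABABC ⇒ BA·C·DB·C·DB·C·DB·C·BA
    A ↦ DB
    B ↦ C
    C ↦ BA
  step 2 ⇒ step 3: BCCCDB ⇒ C·BA·BA·BA·B·C
    D ↦ B

A->DB, B->C, C->BA, D->B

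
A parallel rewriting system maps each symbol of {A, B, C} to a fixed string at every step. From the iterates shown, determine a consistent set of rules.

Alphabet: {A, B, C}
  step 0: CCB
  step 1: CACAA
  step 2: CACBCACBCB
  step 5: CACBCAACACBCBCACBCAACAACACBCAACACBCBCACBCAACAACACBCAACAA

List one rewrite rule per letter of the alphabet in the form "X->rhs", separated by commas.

  step 1 ⇒ step 2: CACAA ⇒ CA·CB·CA·CB·CB
    A ↦ CB
    C ↦ CA
  step 0 ⇒ step 1: CCB ⇒ CA·CA·A
    B ↦ A

A->CB, B->A, C->CA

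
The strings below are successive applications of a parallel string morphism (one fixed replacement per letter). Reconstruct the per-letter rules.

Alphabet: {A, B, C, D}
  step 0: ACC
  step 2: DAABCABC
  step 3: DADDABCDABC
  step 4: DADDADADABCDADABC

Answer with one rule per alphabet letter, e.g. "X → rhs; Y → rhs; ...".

A->D, B->A, C->BC, D->DA

  step 3 ⇒ step 4: DADDABCDABC ⇒ DA·D·DA·DA·D·A·BC·DA·D·A·BC
    A ↦ D
    B ↦ A
    C ↦ BC
    D ↦ DA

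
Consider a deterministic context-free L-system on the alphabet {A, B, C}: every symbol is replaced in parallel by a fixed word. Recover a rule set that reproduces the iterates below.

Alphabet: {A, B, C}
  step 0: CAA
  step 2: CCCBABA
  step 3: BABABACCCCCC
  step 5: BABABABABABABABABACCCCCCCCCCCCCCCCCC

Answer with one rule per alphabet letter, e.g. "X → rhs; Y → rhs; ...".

  step 2 ⇒ step 3: CCCBABA ⇒ BA·BA·BA·CC·C·CC·C
    A ↦ C
    B ↦ CC
    C ↦ BA

A->C, B->CC, C->BA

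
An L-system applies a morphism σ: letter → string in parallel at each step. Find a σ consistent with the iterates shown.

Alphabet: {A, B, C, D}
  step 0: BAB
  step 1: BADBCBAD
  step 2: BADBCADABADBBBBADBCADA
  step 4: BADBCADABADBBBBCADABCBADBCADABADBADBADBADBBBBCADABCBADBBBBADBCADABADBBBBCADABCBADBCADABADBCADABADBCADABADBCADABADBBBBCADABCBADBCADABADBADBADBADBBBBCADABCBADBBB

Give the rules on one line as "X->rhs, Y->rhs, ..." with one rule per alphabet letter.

  step 1 ⇒ step 2: BADBCBAD ⇒ BAD·BC·ADA·BAD·BBB·BAD·BC·ADA
    A ↦ BC
    B ↦ BAD
    C ↦ BBB
    D ↦ ADA

A->BC, B->BAD, C->BBB, D->ADA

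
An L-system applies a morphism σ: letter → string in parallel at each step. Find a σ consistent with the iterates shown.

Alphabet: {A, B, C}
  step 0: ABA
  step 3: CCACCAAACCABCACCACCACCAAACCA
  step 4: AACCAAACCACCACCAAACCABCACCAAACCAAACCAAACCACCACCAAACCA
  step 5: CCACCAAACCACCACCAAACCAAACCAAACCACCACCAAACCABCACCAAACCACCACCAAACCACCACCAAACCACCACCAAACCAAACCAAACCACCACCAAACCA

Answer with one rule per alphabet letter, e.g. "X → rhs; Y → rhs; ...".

  step 4 ⇒ step 5: AACCAAACCACCACCAAACCABCACCAAACCAAACCAAACCACCACCAAACCA ⇒ CCA·CCA·A·A·CCA·CCA·CCA·A·A·CCA·A·A·CCA·A·A·CCA·CCA·CCA·A·A·CCA·BC·A·CCA·A·A·CCA·CCA·CCA·A·A·CCA·CCA·CCA·A·A·CCA·CCA·CCA·A·A·CCA·A·A·CCA·A·A·CCA·CCA·CCA·A·A·CCA
    A ↦ CCA
    B ↦ BC
    C ↦ A

A->CCA, B->BC, C->A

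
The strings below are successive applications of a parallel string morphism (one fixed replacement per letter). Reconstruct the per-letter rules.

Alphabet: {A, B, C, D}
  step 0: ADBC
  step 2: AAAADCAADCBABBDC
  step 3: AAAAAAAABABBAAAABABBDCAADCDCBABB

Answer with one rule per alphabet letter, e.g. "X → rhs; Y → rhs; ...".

A->AA, B->DC, C->B, D->BAB

  step 2 ⇒ step 3: AAAADCAADCBABBDC ⇒ AA·AA·AA·AA·BAB·B·AA·AA·BAB·B·DC·AA·DC·DC·BAB·B
    A ↦ AA
    B ↦ DC
    C ↦ B
    D ↦ BAB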